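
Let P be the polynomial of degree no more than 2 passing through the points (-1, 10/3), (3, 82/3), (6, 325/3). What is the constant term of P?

Write P(x) = ax^2 + bx + c. Substituting each data point gives a linear system:
  a - b + c = 10/3
  9a + 3b + c = 82/3
  36a + 6b + c = 325/3
Solving the system yields a = 3, b = 0, c = 1/3.
So P(x) = 3x^2 + 1/3.
The constant term is 1/3.

1/3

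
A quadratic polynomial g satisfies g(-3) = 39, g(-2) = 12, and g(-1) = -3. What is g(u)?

Write g(u) = au^2 + bu + c. Substituting each data point gives a linear system:
  9a - 3b + c = 39
  4a - 2b + c = 12
  a - b + c = -3
Solving the system yields a = 6, b = 3, c = -6.
So g(u) = 6u² + 3u - 6.
Check: g(-3) = 39. ✓

g(u) = 6u^2 + 3u - 6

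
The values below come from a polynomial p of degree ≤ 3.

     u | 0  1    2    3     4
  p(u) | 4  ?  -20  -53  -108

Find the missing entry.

-3

The 4 known points determine the degree-3 polynomial uniquely.
Write p(u) = au^3 + bu^2 + cu + d. Substituting each data point gives a linear system:
  d = 4
  8a + 4b + 2c + d = -20
  27a + 9b + 3c + d = -53
  64a + 16b + 4c + d = -108
Solving the system yields a = -1, b = -2, c = -4, d = 4.
So p(u) = -u³ - 2u² - 4u + 4.
Then p(1) = -3.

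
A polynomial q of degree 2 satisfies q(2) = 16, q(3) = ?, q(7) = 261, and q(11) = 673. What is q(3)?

The 3 known points determine the degree-2 polynomial uniquely.
Write q(t) = at^2 + bt + c. Substituting each data point gives a linear system:
  4a + 2b + c = 16
  49a + 7b + c = 261
  121a + 11b + c = 673
Solving the system yields a = 6, b = -5, c = 2.
So q(t) = 6t^2 - 5t + 2.
Then q(3) = 41.

41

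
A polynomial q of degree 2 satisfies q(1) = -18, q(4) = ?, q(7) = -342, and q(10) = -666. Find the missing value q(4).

The 3 known points determine the degree-2 polynomial uniquely.
Write q(t) = at^2 + bt + c. Substituting each data point gives a linear system:
  a + b + c = -18
  49a + 7b + c = -342
  100a + 10b + c = -666
Solving the system yields a = -6, b = -6, c = -6.
So q(t) = -6t² - 6t - 6.
Then q(4) = -126.

-126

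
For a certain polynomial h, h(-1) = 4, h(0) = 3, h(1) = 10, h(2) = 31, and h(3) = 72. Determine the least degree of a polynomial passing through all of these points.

Forward differences of the values at n = -1, 0, 1, 2, 3:
  h  : 4  3  10  31  72
  Δ  : -1  7  21  41
  Δ^2: 8  14  20
  Δ^3: 6  6
  Δ^4: 0
The third differences are constant (6) and nonzero, while all higher differences vanish, so the minimal degree is 3.

3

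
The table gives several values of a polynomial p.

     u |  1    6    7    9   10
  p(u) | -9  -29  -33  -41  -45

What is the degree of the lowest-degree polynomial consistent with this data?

1

Divided differences on the nodes 1, 6, 7, 9, 10:
  order 0: -9  -29  -33  -41  -45
  order 1: -4  -4  -4  -4
  order 2: 0  0  0
  order 3: 0  0
  order 4: 0
The order-1 divided differences are all -4 (nonzero) and every higher order vanishes, so the data lies on a polynomial of degree exactly 1.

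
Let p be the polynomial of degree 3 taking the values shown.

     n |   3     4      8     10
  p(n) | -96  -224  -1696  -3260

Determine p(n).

Using the Lagrange interpolation formula with nodes 3, 4, 8, 10:
  L_0(n) = (n - 4)(n - 8)(n - 10) / -35
  L_1(n) = (n - 3)(n - 8)(n - 10) / 24
  L_2(n) = (n - 3)(n - 4)(n - 10) / -40
  L_3(n) = (n - 3)(n - 4)(n - 8) / 84
Then p(n) = -96·L_0(n) - 224·L_1(n) - 1696·L_2(n) - 3260·L_3(n).
Expanding and collecting terms gives p(n) = -3n³ - 3n² + 4n.
Check: p(3) = -96. ✓

p(n) = -3n^3 - 3n^2 + 4n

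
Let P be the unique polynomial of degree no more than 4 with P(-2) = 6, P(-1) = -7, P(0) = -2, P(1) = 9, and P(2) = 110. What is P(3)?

481

Using the Lagrange interpolation formula with nodes -2, -1, 0, 1, 2:
  L_0(t) = (t + 1)t(t - 1)(t - 2) / 24
  L_1(t) = (t + 2)t(t - 1)(t - 2) / -6
  L_2(t) = (t + 2)(t + 1)(t - 1)(t - 2) / 4
  L_3(t) = (t + 2)(t + 1)t(t - 2) / -6
  L_4(t) = (t + 2)(t + 1)t(t - 1) / 24
Then P(t) = 6·L_0(t) - 7·L_1(t) - 2·L_2(t) + 9·L_3(t) + 110·L_4(t).
Expanding and collecting terms gives P(t) = 4t⁴ + 6t³ - t² + 2t - 2.
Evaluating at t = 3: P(3) = 481.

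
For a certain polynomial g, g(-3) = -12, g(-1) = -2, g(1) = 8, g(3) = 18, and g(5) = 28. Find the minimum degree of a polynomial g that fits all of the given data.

Forward differences of the values at n = -3, -1, 1, 3, 5:
  g  : -12  -2  8  18  28
  Δ  : 10  10  10  10
  Δ^2: 0  0  0
  Δ^3: 0  0
  Δ^4: 0
The first differences are constant (10) and nonzero, while all higher differences vanish, so the minimal degree is 1.

1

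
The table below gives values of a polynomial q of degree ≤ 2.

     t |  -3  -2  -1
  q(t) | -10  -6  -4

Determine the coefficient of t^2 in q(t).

Write q(t) = at^2 + bt + c. Substituting each data point gives a linear system:
  9a - 3b + c = -10
  4a - 2b + c = -6
  a - b + c = -4
Solving the system yields a = -1, b = -1, c = -4.
So q(t) = -t^2 - t - 4.
The leading coefficient is -1.

-1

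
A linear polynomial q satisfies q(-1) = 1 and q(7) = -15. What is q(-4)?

Using the Lagrange interpolation formula with nodes -1, 7:
  L_0(s) = (s - 7) / -8
  L_1(s) = (s + 1) / 8
Then q(s) = 1·L_0(s) - 15·L_1(s).
Expanding and collecting terms gives q(s) = -2s - 1.
Evaluating at s = -4: q(-4) = 7.

7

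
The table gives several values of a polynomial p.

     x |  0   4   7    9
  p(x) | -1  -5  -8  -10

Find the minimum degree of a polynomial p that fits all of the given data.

1

Divided differences on the nodes 0, 4, 7, 9:
  order 0: -1  -5  -8  -10
  order 1: -1  -1  -1
  order 2: 0  0
  order 3: 0
The order-1 divided differences are all -1 (nonzero) and every higher order vanishes, so the data lies on a polynomial of degree exactly 1.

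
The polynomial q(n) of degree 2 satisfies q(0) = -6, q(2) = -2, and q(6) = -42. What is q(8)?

-86

Using the Lagrange interpolation formula with nodes 0, 2, 6:
  L_0(n) = (n - 2)(n - 6) / 12
  L_1(n) = n(n - 6) / -8
  L_2(n) = n(n - 2) / 24
Then q(n) = -6·L_0(n) - 2·L_1(n) - 42·L_2(n).
Expanding and collecting terms gives q(n) = -2n^2 + 6n - 6.
Evaluating at n = 8: q(8) = -86.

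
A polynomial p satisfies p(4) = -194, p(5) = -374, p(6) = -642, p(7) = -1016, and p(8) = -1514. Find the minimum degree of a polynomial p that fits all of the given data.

Forward differences of the values at x = 4, 5, 6, 7, 8:
  p  : -194  -374  -642  -1016  -1514
  Δ  : -180  -268  -374  -498
  Δ^2: -88  -106  -124
  Δ^3: -18  -18
  Δ^4: 0
The third differences are constant (-18) and nonzero, while all higher differences vanish, so the minimal degree is 3.

3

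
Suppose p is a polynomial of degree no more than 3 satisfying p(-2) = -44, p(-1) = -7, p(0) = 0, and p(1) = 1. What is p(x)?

Write p(x) = ax^3 + bx^2 + cx + d. Substituting each data point gives a linear system:
  -8a + 4b - 2c + d = -44
  -a + b - c + d = -7
  d = 0
  a + b + c + d = 1
Solving the system yields a = 4, b = -3, c = 0, d = 0.
So p(x) = 4x^3 - 3x^2.
Check: p(0) = 0. ✓

p(x) = 4x^3 - 3x^2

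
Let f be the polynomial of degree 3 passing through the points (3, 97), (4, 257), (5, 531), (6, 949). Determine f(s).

Using the Lagrange interpolation formula with nodes 3, 4, 5, 6:
  L_0(s) = (s - 4)(s - 5)(s - 6) / -6
  L_1(s) = (s - 3)(s - 5)(s - 6) / 2
  L_2(s) = (s - 3)(s - 4)(s - 6) / -2
  L_3(s) = (s - 3)(s - 4)(s - 5) / 6
Then f(s) = 97·L_0(s) + 257·L_1(s) + 531·L_2(s) + 949·L_3(s).
Expanding and collecting terms gives f(s) = 5s^3 - 3s^2 - 4s + 1.
Check: f(6) = 949. ✓

f(s) = 5s^3 - 3s^2 - 4s + 1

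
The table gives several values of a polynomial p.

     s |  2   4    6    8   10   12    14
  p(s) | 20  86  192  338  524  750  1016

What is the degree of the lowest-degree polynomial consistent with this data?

2

Forward differences of the values at s = 2, 4, 6, 8, 10, 12, 14:
  p  : 20  86  192  338  524  750  1016
  Δ  : 66  106  146  186  226  266
  Δ^2: 40  40  40  40  40
  Δ^3: 0  0  0  0
  Δ^4: 0  0  0
  Δ^5: 0  0
  Δ^6: 0
The second differences are constant (40) and nonzero, while all higher differences vanish, so the minimal degree is 2.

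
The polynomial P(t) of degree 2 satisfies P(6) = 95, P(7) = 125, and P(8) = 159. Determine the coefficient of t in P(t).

4

Write P(t) = at^2 + bt + c. Substituting each data point gives a linear system:
  36a + 6b + c = 95
  49a + 7b + c = 125
  64a + 8b + c = 159
Solving the system yields a = 2, b = 4, c = -1.
So P(t) = 2t^2 + 4t - 1.
The coefficient of t is 4.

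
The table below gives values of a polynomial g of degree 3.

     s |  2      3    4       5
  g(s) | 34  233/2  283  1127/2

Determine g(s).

Write g(s) = as^3 + bs^2 + cs + d. Substituting each data point gives a linear system:
  8a + 4b + 2c + d = 34
  27a + 9b + 3c + d = 233/2
  64a + 16b + 4c + d = 283
  125a + 25b + 5c + d = 1127/2
Solving the system yields a = 5, b = -3, c = 5/2, d = 1.
So g(s) = 5s³ - 3s² + (5/2)s + 1.
Check: g(3) = 233/2. ✓

g(s) = 5s^3 - 3s^2 + (5/2)s + 1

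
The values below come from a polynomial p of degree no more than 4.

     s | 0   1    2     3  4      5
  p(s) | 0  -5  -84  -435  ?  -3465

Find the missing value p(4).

-1400

On equispaced nodes a degree-4 polynomial has vanishing fifth forward difference, so
  - p(0) + 5·p(1) - 10·p(2) + 10·p(3) - 5·p(4) + p(5) = 0.
Substituting the known values and solving for p(4):
  -5·p(4) = 7000
  p(4) = -1400.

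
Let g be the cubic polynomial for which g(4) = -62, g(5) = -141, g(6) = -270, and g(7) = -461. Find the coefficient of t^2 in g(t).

5

Write g(t) = at^3 + bt^2 + ct + d. Substituting each data point gives a linear system:
  64a + 16b + 4c + d = -62
  125a + 25b + 5c + d = -141
  216a + 36b + 6c + d = -270
  343a + 49b + 7c + d = -461
Solving the system yields a = -2, b = 5, c = -2, d = -6.
So g(t) = -2t^3 + 5t^2 - 2t - 6.
The coefficient of t^2 is 5.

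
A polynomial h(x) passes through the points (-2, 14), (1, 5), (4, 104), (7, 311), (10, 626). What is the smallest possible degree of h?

Forward differences of the values at x = -2, 1, 4, 7, 10:
  h  : 14  5  104  311  626
  Δ  : -9  99  207  315
  Δ^2: 108  108  108
  Δ^3: 0  0
  Δ^4: 0
The second differences are constant (108) and nonzero, while all higher differences vanish, so the minimal degree is 2.

2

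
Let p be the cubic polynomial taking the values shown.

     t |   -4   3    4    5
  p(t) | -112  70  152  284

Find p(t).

p(t) = 2t^3 + t^2 + t + 4

Write p(t) = at^3 + bt^2 + ct + d. Substituting each data point gives a linear system:
  -64a + 16b - 4c + d = -112
  27a + 9b + 3c + d = 70
  64a + 16b + 4c + d = 152
  125a + 25b + 5c + d = 284
Solving the system yields a = 2, b = 1, c = 1, d = 4.
So p(t) = 2t^3 + t^2 + t + 4.
Check: p(-4) = -112. ✓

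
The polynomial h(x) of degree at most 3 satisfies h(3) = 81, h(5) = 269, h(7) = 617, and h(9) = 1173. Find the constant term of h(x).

-6

Write h(x) = ax^3 + bx^2 + cx + d. Substituting each data point gives a linear system:
  27a + 9b + 3c + d = 81
  125a + 25b + 5c + d = 269
  343a + 49b + 7c + d = 617
  729a + 81b + 9c + d = 1173
Solving the system yields a = 1, b = 5, c = 5, d = -6.
So h(x) = x^3 + 5x^2 + 5x - 6.
The constant term is -6.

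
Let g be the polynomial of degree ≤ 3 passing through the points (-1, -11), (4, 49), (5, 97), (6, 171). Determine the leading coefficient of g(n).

Write g(n) = an^3 + bn^2 + cn + d. Substituting each data point gives a linear system:
  -a + b - c + d = -11
  64a + 16b + 4c + d = 49
  125a + 25b + 5c + d = 97
  216a + 36b + 6c + d = 171
Solving the system yields a = 1, b = -2, c = 5, d = -3.
So g(n) = n³ - 2n² + 5n - 3.
The leading coefficient is 1.

1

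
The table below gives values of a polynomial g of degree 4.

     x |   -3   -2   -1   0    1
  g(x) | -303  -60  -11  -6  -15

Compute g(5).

Using the Lagrange interpolation formula with nodes -3, -2, -1, 0, 1:
  L_0(x) = (x + 2)(x + 1)x(x - 1) / 24
  L_1(x) = (x + 3)(x + 1)x(x - 1) / -6
  L_2(x) = (x + 3)(x + 2)x(x - 1) / 4
  L_3(x) = (x + 3)(x + 2)(x + 1)(x - 1) / -6
  L_4(x) = (x + 3)(x + 2)(x + 1)x / 24
Then g(x) = -303·L_0(x) - 60·L_1(x) - 11·L_2(x) - 6·L_3(x) - 15·L_4(x).
Expanding and collecting terms gives g(x) = -5x^4 - 5x^3 - 2x^2 + 3x - 6.
Evaluating at x = 5: g(5) = -3791.

-3791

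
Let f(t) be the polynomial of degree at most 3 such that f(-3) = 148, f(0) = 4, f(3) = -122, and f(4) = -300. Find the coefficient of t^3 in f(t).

Write f(t) = at^3 + bt^2 + ct + d. Substituting each data point gives a linear system:
  -27a + 9b - 3c + d = 148
  d = 4
  27a + 9b + 3c + d = -122
  64a + 16b + 4c + d = -300
Solving the system yields a = -5, b = 1, c = 0, d = 4.
So f(t) = -5t^3 + t^2 + 4.
The leading coefficient is -5.

-5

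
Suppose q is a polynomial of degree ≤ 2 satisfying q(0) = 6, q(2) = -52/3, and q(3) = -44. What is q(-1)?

Write q(s) = as^2 + bs + c. Substituting each data point gives a linear system:
  c = 6
  4a + 2b + c = -52/3
  9a + 3b + c = -44
Solving the system yields a = -5, b = -5/3, c = 6.
So q(s) = -5s^2 - (5/3)s + 6.
Then q(-1) = 8/3.

8/3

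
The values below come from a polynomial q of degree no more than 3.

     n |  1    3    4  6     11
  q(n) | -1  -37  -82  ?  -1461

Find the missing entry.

-256

The 4 known points determine the degree-3 polynomial uniquely.
Write q(n) = an^3 + bn^2 + cn + d. Substituting each data point gives a linear system:
  a + b + c + d = -1
  27a + 9b + 3c + d = -37
  64a + 16b + 4c + d = -82
  1331a + 121b + 11c + d = -1461
Solving the system yields a = -1, b = -1, c = -1, d = 2.
So q(n) = -n^3 - n^2 - n + 2.
Then q(6) = -256.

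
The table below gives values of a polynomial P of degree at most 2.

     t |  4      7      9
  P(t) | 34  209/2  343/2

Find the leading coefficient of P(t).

Write P(t) = at^2 + bt + c. Substituting each data point gives a linear system:
  16a + 4b + c = 34
  49a + 7b + c = 209/2
  81a + 9b + c = 343/2
Solving the system yields a = 2, b = 3/2, c = -4.
So P(t) = 2t^2 + (3/2)t - 4.
The leading coefficient is 2.

2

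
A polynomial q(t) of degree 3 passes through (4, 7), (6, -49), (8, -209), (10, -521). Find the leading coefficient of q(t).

Write q(t) = at^3 + bt^2 + ct + d. Substituting each data point gives a linear system:
  64a + 16b + 4c + d = 7
  216a + 36b + 6c + d = -49
  512a + 64b + 8c + d = -209
  1000a + 100b + 10c + d = -521
Solving the system yields a = -1, b = 5, c = -2, d = -1.
So q(t) = -t^3 + 5t^2 - 2t - 1.
The leading coefficient is -1.

-1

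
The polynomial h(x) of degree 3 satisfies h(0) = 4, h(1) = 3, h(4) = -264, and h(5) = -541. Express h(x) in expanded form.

Using the Lagrange interpolation formula with nodes 0, 1, 4, 5:
  L_0(x) = (x - 1)(x - 4)(x - 5) / -20
  L_1(x) = x(x - 4)(x - 5) / 12
  L_2(x) = x(x - 1)(x - 5) / -12
  L_3(x) = x(x - 1)(x - 4) / 20
Then h(x) = 4·L_0(x) + 3·L_1(x) - 264·L_2(x) - 541·L_3(x).
Expanding and collecting terms gives h(x) = -5x³ + 3x² + x + 4.
Check: h(4) = -264. ✓

h(x) = -5x^3 + 3x^2 + x + 4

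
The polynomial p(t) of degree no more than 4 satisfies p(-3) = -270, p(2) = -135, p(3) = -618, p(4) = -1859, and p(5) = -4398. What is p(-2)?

-23

Write p(t) = at^4 + bt^3 + ct^2 + dt + e. Substituting each data point gives a linear system:
  81a - 27b + 9c - 3d + e = -270
  16a + 8b + 4c + 2d + e = -135
  81a + 27b + 9c + 3d + e = -618
  256a + 64b + 16c + 4d + e = -1859
  625a + 125b + 25c + 5d + e = -4398
Solving the system yields a = -6, b = -6, c = 5, d = -4, e = -3.
So p(t) = -6t⁴ - 6t³ + 5t² - 4t - 3.
Then p(-2) = -23.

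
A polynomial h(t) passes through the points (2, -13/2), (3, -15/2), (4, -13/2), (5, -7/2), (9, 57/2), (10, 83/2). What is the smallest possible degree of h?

Divided differences on the nodes 2, 3, 4, 5, 9, 10:
  order 0: -13/2  -15/2  -13/2  -7/2  57/2  83/2
  order 1: -1  1  3  8  13
  order 2: 1  1  1  1
  order 3: 0  0  0
  order 4: 0  0
  order 5: 0
The order-2 divided differences are all 1 (nonzero) and every higher order vanishes, so the data lies on a polynomial of degree exactly 2.

2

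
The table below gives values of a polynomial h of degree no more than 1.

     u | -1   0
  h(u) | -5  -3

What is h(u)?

h(u) = 2u - 3

Using the Lagrange interpolation formula with nodes -1, 0:
  L_0(u) = u / -1
  L_1(u) = (u + 1) / 1
Then h(u) = -5·L_0(u) - 3·L_1(u).
Expanding and collecting terms gives h(u) = 2u - 3.
Check: h(0) = -3. ✓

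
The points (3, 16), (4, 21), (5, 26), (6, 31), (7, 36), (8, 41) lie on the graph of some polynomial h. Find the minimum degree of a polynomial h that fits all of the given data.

1

Forward differences of the values at t = 3, 4, 5, 6, 7, 8:
  h  : 16  21  26  31  36  41
  Δ  : 5  5  5  5  5
  Δ^2: 0  0  0  0
  Δ^3: 0  0  0
  Δ^4: 0  0
  Δ^5: 0
The first differences are constant (5) and nonzero, while all higher differences vanish, so the minimal degree is 1.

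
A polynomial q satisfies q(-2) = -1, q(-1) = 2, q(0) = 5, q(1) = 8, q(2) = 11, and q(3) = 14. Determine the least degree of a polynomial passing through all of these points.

1

Forward differences of the values at t = -2, -1, 0, 1, 2, 3:
  q  : -1  2  5  8  11  14
  Δ  : 3  3  3  3  3
  Δ^2: 0  0  0  0
  Δ^3: 0  0  0
  Δ^4: 0  0
  Δ^5: 0
The first differences are constant (3) and nonzero, while all higher differences vanish, so the minimal degree is 1.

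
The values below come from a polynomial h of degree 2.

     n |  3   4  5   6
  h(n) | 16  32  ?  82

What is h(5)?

On equispaced nodes a degree-2 polynomial has vanishing third forward difference, so
  - h(3) + 3·h(4) - 3·h(5) + h(6) = 0.
Substituting the known values and solving for h(5):
  -3·h(5) = -162
  h(5) = 54.

54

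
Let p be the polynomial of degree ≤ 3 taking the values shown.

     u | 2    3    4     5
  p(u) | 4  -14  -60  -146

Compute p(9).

Using the Lagrange interpolation formula with nodes 2, 3, 4, 5:
  L_0(u) = (u - 3)(u - 4)(u - 5) / -6
  L_1(u) = (u - 2)(u - 4)(u - 5) / 2
  L_2(u) = (u - 2)(u - 3)(u - 5) / -2
  L_3(u) = (u - 2)(u - 3)(u - 4) / 6
Then p(u) = 4·L_0(u) - 14·L_1(u) - 60·L_2(u) - 146·L_3(u).
Expanding and collecting terms gives p(u) = -2u^3 + 4u^2 + 4.
Evaluating at u = 9: p(9) = -1130.

-1130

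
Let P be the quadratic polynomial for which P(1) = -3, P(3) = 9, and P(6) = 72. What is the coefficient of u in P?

-6

Write P(u) = au^2 + bu + c. Substituting each data point gives a linear system:
  a + b + c = -3
  9a + 3b + c = 9
  36a + 6b + c = 72
Solving the system yields a = 3, b = -6, c = 0.
So P(u) = 3u^2 - 6u.
The coefficient of u is -6.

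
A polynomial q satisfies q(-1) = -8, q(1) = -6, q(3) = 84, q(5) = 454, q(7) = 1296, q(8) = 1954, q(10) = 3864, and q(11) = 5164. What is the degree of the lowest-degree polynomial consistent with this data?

3

Divided differences on the nodes -1, 1, 3, 5, 7, 8, 10, 11:
  order 0: -8  -6  84  454  1296  1954  3864  5164
  order 1: 1  45  185  421  658  955  1300
  order 2: 11  35  59  79  99  115
  order 3: 4  4  4  4  4
  order 4: 0  0  0  0
  order 5: 0  0  0
  order 6: 0  0
  order 7: 0
The order-3 divided differences are all 4 (nonzero) and every higher order vanishes, so the data lies on a polynomial of degree exactly 3.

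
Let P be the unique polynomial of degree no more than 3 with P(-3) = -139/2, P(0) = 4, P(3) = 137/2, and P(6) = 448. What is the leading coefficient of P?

Write P(x) = ax^3 + bx^2 + cx + d. Substituting each data point gives a linear system:
  -27a + 9b - 3c + d = -139/2
  d = 4
  27a + 9b + 3c + d = 137/2
  216a + 36b + 6c + d = 448
Solving the system yields a = 2, b = -1/2, c = 5, d = 4.
So P(x) = 2x³ - (1/2)x² + 5x + 4.
The leading coefficient is 2.

2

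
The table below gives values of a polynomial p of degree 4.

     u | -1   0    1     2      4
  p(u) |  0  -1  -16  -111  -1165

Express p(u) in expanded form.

Write p(u) = au^4 + bu^3 + cu^2 + du + e. Substituting each data point gives a linear system:
  a - b + c - d + e = 0
  e = -1
  a + b + c + d + e = -16
  16a + 8b + 4c + 2d + e = -111
  256a + 64b + 16c + 4d + e = -1165
Solving the system yields a = -3, b = -5, c = -4, d = -3, e = -1.
So p(u) = -3u^4 - 5u^3 - 4u^2 - 3u - 1.
Check: p(0) = -1. ✓

p(u) = -3u^4 - 5u^3 - 4u^2 - 3u - 1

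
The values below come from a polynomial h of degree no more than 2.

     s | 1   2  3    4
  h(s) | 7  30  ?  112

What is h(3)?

65

The 3 known points determine the degree-2 polynomial uniquely.
Write h(s) = as^2 + bs + c. Substituting each data point gives a linear system:
  a + b + c = 7
  4a + 2b + c = 30
  16a + 4b + c = 112
Solving the system yields a = 6, b = 5, c = -4.
So h(s) = 6s^2 + 5s - 4.
Then h(3) = 65.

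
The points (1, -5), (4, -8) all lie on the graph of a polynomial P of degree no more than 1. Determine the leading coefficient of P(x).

Write P(x) = ax + b. Substituting each data point gives a linear system:
  a + b = -5
  4a + b = -8
Solving the system yields a = -1, b = -4.
So P(x) = -x - 4.
The leading coefficient is -1.

-1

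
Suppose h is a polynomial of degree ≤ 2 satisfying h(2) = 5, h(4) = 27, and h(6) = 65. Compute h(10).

189

Using the Lagrange interpolation formula with nodes 2, 4, 6:
  L_0(x) = (x - 4)(x - 6) / 8
  L_1(x) = (x - 2)(x - 6) / -4
  L_2(x) = (x - 2)(x - 4) / 8
Then h(x) = 5·L_0(x) + 27·L_1(x) + 65·L_2(x).
Expanding and collecting terms gives h(x) = 2x² - x - 1.
Evaluating at x = 10: h(10) = 189.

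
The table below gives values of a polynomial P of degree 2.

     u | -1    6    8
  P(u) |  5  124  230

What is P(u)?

P(u) = 4u^2 - 3u - 2

Write P(u) = au^2 + bu + c. Substituting each data point gives a linear system:
  a - b + c = 5
  36a + 6b + c = 124
  64a + 8b + c = 230
Solving the system yields a = 4, b = -3, c = -2.
So P(u) = 4u² - 3u - 2.
Check: P(8) = 230. ✓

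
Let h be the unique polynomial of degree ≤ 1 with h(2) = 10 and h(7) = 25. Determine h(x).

h(x) = 3x + 4

Using the Lagrange interpolation formula with nodes 2, 7:
  L_0(x) = (x - 7) / -5
  L_1(x) = (x - 2) / 5
Then h(x) = 10·L_0(x) + 25·L_1(x).
Expanding and collecting terms gives h(x) = 3x + 4.
Check: h(2) = 10. ✓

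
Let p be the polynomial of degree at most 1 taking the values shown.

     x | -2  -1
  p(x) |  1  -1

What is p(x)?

Using the Lagrange interpolation formula with nodes -2, -1:
  L_0(x) = (x + 1) / -1
  L_1(x) = (x + 2) / 1
Then p(x) = 1·L_0(x) - 1·L_1(x).
Expanding and collecting terms gives p(x) = -2x - 3.
Check: p(-2) = 1. ✓

p(x) = -2x - 3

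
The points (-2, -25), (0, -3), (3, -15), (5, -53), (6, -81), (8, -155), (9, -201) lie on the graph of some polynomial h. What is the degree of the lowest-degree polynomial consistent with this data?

Divided differences on the nodes -2, 0, 3, 5, 6, 8, 9:
  order 0: -25  -3  -15  -53  -81  -155  -201
  order 1: 11  -4  -19  -28  -37  -46
  order 2: -3  -3  -3  -3  -3
  order 3: 0  0  0  0
  order 4: 0  0  0
  order 5: 0  0
  order 6: 0
The order-2 divided differences are all -3 (nonzero) and every higher order vanishes, so the data lies on a polynomial of degree exactly 2.

2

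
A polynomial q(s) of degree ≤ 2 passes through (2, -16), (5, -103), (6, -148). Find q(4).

Write q(s) = as^2 + bs + c. Substituting each data point gives a linear system:
  4a + 2b + c = -16
  25a + 5b + c = -103
  36a + 6b + c = -148
Solving the system yields a = -4, b = -1, c = 2.
So q(s) = -4s^2 - s + 2.
Then q(4) = -66.

-66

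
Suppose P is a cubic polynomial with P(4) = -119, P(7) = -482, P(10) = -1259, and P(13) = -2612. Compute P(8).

Forward differences of the values at u = 4, 7, 10, 13:
  P  : -119  -482  -1259  -2612
  Δ  : -363  -777  -1353
  Δ^2: -414  -576
  Δ^3: -162
The third differences are constant, confirming degree 3.
Interpolating (Newton forward form) and evaluating at u = 8 gives P(8) = -687.

-687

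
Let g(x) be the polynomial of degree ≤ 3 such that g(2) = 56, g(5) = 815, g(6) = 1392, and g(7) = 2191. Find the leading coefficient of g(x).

6

Write g(x) = ax^3 + bx^2 + cx + d. Substituting each data point gives a linear system:
  8a + 4b + 2c + d = 56
  125a + 25b + 5c + d = 815
  216a + 36b + 6c + d = 1392
  343a + 49b + 7c + d = 2191
Solving the system yields a = 6, b = 3, c = -2, d = 0.
So g(x) = 6x³ + 3x² - 2x.
The leading coefficient is 6.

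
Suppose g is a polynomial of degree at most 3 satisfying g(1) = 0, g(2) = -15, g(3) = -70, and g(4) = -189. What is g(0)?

-1

Forward differences of the values at n = 1, 2, 3, 4:
  g  : 0  -15  -70  -189
  Δ  : -15  -55  -119
  Δ^2: -40  -64
  Δ^3: -24
The third differences are constant, confirming degree 3.
Interpolating (Newton forward form) and evaluating at n = 0 gives g(0) = -1.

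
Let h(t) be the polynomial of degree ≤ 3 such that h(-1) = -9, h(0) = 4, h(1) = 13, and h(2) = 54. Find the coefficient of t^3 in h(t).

6

Write h(t) = at^3 + bt^2 + ct + d. Substituting each data point gives a linear system:
  -a + b - c + d = -9
  d = 4
  a + b + c + d = 13
  8a + 4b + 2c + d = 54
Solving the system yields a = 6, b = -2, c = 5, d = 4.
So h(t) = 6t^3 - 2t^2 + 5t + 4.
The leading coefficient is 6.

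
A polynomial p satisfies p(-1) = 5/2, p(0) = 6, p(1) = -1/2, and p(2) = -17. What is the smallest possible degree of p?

2

Forward differences of the values at t = -1, 0, 1, 2:
  p  : 5/2  6  -1/2  -17
  Δ  : 7/2  -13/2  -33/2
  Δ^2: -10  -10
  Δ^3: 0
The second differences are constant (-10) and nonzero, while all higher differences vanish, so the minimal degree is 2.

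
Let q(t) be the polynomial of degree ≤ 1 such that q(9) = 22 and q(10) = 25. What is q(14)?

37

Using the Lagrange interpolation formula with nodes 9, 10:
  L_0(t) = (t - 10) / -1
  L_1(t) = (t - 9) / 1
Then q(t) = 22·L_0(t) + 25·L_1(t).
Expanding and collecting terms gives q(t) = 3t - 5.
Evaluating at t = 14: q(14) = 37.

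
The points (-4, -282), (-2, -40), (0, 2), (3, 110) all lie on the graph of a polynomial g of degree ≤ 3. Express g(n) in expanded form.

Write g(n) = an^3 + bn^2 + cn + d. Substituting each data point gives a linear system:
  -64a + 16b - 4c + d = -282
  -8a + 4b - 2c + d = -40
  d = 2
  27a + 9b + 3c + d = 110
Solving the system yields a = 4, b = -1, c = 3, d = 2.
So g(n) = 4n³ - n² + 3n + 2.
Check: g(0) = 2. ✓

g(n) = 4n^3 - n^2 + 3n + 2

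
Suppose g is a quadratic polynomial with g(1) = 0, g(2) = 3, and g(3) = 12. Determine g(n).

Using the Lagrange interpolation formula with nodes 1, 2, 3:
  L_0(n) = (n - 2)(n - 3) / 2
  L_1(n) = (n - 1)(n - 3) / -1
  L_2(n) = (n - 1)(n - 2) / 2
Then g(n) = 0·L_0(n) + 3·L_1(n) + 12·L_2(n).
Expanding and collecting terms gives g(n) = 3n² - 6n + 3.
Check: g(1) = 0. ✓

g(n) = 3n^2 - 6n + 3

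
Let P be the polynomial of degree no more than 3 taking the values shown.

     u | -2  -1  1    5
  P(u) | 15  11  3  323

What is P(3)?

75

Using the Lagrange interpolation formula with nodes -2, -1, 1, 5:
  L_0(u) = (u + 1)(u - 1)(u - 5) / -21
  L_1(u) = (u + 2)(u - 1)(u - 5) / 12
  L_2(u) = (u + 2)(u + 1)(u - 5) / -24
  L_3(u) = (u + 2)(u + 1)(u - 1) / 168
Then P(u) = 15·L_0(u) + 11·L_1(u) + 3·L_2(u) + 323·L_3(u).
Expanding and collecting terms gives P(u) = 2u^3 + 4u^2 - 6u + 3.
Evaluating at u = 3: P(3) = 75.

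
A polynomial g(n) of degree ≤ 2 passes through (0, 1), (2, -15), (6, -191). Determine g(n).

Write g(n) = an^2 + bn + c. Substituting each data point gives a linear system:
  c = 1
  4a + 2b + c = -15
  36a + 6b + c = -191
Solving the system yields a = -6, b = 4, c = 1.
So g(n) = -6n^2 + 4n + 1.
Check: g(6) = -191. ✓

g(n) = -6n^2 + 4n + 1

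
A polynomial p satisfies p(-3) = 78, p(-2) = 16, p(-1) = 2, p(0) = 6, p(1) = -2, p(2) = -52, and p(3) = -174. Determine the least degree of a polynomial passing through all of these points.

3

Forward differences of the values at s = -3, -2, -1, 0, 1, 2, 3:
  p  : 78  16  2  6  -2  -52  -174
  Δ  : -62  -14  4  -8  -50  -122
  Δ^2: 48  18  -12  -42  -72
  Δ^3: -30  -30  -30  -30
  Δ^4: 0  0  0
  Δ^5: 0  0
  Δ^6: 0
The third differences are constant (-30) and nonzero, while all higher differences vanish, so the minimal degree is 3.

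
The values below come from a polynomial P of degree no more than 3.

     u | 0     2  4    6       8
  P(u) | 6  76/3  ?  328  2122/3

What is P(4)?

On equispaced nodes a degree-3 polynomial has vanishing fourth forward difference, so
  P(0) - 4·P(2) + 6·P(4) - 4·P(6) + P(8) = 0.
Substituting the known values and solving for P(4):
  6·P(4) = 700
  P(4) = 350/3.

350/3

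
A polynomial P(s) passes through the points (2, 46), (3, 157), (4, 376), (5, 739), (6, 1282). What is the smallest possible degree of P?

Forward differences of the values at s = 2, 3, 4, 5, 6:
  P  : 46  157  376  739  1282
  Δ  : 111  219  363  543
  Δ^2: 108  144  180
  Δ^3: 36  36
  Δ^4: 0
The third differences are constant (36) and nonzero, while all higher differences vanish, so the minimal degree is 3.

3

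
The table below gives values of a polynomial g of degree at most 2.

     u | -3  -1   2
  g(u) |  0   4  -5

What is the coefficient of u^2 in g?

-1

Write g(u) = au^2 + bu + c. Substituting each data point gives a linear system:
  9a - 3b + c = 0
  a - b + c = 4
  4a + 2b + c = -5
Solving the system yields a = -1, b = -2, c = 3.
So g(u) = -u^2 - 2u + 3.
The leading coefficient is -1.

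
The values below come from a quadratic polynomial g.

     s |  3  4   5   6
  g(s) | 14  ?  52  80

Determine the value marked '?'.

30

On equispaced nodes a degree-2 polynomial has vanishing third forward difference, so
  - g(3) + 3·g(4) - 3·g(5) + g(6) = 0.
Substituting the known values and solving for g(4):
  3·g(4) = 90
  g(4) = 30.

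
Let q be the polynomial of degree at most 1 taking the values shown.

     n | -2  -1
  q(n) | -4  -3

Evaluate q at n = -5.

-7

Using the Lagrange interpolation formula with nodes -2, -1:
  L_0(n) = (n + 1) / -1
  L_1(n) = (n + 2) / 1
Then q(n) = -4·L_0(n) - 3·L_1(n).
Expanding and collecting terms gives q(n) = n - 2.
Evaluating at n = -5: q(-5) = -7.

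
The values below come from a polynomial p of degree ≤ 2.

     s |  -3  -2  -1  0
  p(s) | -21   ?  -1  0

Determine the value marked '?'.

The 3 known points determine the degree-2 polynomial uniquely.
Write p(s) = as^2 + bs + c. Substituting each data point gives a linear system:
  9a - 3b + c = -21
  a - b + c = -1
  c = 0
Solving the system yields a = -3, b = -2, c = 0.
So p(s) = -3s^2 - 2s.
Then p(-2) = -8.

-8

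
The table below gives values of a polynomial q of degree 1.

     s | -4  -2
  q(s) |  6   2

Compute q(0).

Using the Lagrange interpolation formula with nodes -4, -2:
  L_0(s) = (s + 2) / -2
  L_1(s) = (s + 4) / 2
Then q(s) = 6·L_0(s) + 2·L_1(s).
Expanding and collecting terms gives q(s) = -2s - 2.
Evaluating at s = 0: q(0) = -2.

-2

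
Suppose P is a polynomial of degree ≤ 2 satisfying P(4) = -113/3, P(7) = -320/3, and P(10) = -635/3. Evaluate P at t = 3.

Write P(t) = at^2 + bt + c. Substituting each data point gives a linear system:
  16a + 4b + c = -113/3
  49a + 7b + c = -320/3
  100a + 10b + c = -635/3
Solving the system yields a = -2, b = -1, c = -5/3.
So P(t) = -2t^2 - t - 5/3.
Then P(3) = -68/3.

-68/3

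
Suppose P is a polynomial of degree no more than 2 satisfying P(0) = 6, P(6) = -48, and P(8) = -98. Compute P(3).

Write P(n) = an^2 + bn + c. Substituting each data point gives a linear system:
  c = 6
  36a + 6b + c = -48
  64a + 8b + c = -98
Solving the system yields a = -2, b = 3, c = 6.
So P(n) = -2n^2 + 3n + 6.
Then P(3) = -3.

-3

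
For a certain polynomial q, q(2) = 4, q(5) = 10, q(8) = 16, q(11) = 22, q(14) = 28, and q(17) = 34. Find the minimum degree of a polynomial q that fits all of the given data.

1

Forward differences of the values at s = 2, 5, 8, 11, 14, 17:
  q  : 4  10  16  22  28  34
  Δ  : 6  6  6  6  6
  Δ^2: 0  0  0  0
  Δ^3: 0  0  0
  Δ^4: 0  0
  Δ^5: 0
The first differences are constant (6) and nonzero, while all higher differences vanish, so the minimal degree is 1.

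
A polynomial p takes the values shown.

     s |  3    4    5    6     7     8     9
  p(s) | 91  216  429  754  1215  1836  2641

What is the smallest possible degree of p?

Forward differences of the values at s = 3, 4, 5, 6, 7, 8, 9:
  p  : 91  216  429  754  1215  1836  2641
  Δ  : 125  213  325  461  621  805
  Δ^2: 88  112  136  160  184
  Δ^3: 24  24  24  24
  Δ^4: 0  0  0
  Δ^5: 0  0
  Δ^6: 0
The third differences are constant (24) and nonzero, while all higher differences vanish, so the minimal degree is 3.

3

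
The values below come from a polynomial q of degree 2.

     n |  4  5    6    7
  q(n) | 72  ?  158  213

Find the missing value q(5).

111

On equispaced nodes a degree-2 polynomial has vanishing third forward difference, so
  - q(4) + 3·q(5) - 3·q(6) + q(7) = 0.
Substituting the known values and solving for q(5):
  3·q(5) = 333
  q(5) = 111.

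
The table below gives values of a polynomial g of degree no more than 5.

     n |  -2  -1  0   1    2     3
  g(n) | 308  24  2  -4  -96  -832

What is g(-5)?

Forward differences of the values at n = -2, -1, 0, 1, 2, 3:
  g  : 308  24  2  -4  -96  -832
  Δ  : -284  -22  -6  -92  -736
  Δ^2: 262  16  -86  -644
  Δ^3: -246  -102  -558
  Δ^4: 144  -456
  Δ^5: -600
The fifth differences are constant, confirming degree 5.
Interpolating (Newton forward form) and evaluating at n = -5 gives g(-5) = 19952.

19952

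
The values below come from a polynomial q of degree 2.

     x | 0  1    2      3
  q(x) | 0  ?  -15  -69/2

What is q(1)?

On equispaced nodes a degree-2 polynomial has vanishing third forward difference, so
  - q(0) + 3·q(1) - 3·q(2) + q(3) = 0.
Substituting the known values and solving for q(1):
  3·q(1) = -21/2
  q(1) = -7/2.

-7/2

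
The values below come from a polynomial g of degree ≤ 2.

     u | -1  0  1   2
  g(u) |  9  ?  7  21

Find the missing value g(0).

On equispaced nodes a degree-2 polynomial has vanishing third forward difference, so
  - g(-1) + 3·g(0) - 3·g(1) + g(2) = 0.
Substituting the known values and solving for g(0):
  3·g(0) = 9
  g(0) = 3.

3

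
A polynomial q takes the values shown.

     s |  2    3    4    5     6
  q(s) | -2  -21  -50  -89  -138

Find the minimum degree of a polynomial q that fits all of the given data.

Forward differences of the values at s = 2, 3, 4, 5, 6:
  q  : -2  -21  -50  -89  -138
  Δ  : -19  -29  -39  -49
  Δ^2: -10  -10  -10
  Δ^3: 0  0
  Δ^4: 0
The second differences are constant (-10) and nonzero, while all higher differences vanish, so the minimal degree is 2.

2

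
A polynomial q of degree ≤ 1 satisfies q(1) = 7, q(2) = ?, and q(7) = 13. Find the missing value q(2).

The 2 known points determine the degree-1 polynomial uniquely.
Write q(u) = au + b. Substituting each data point gives a linear system:
  a + b = 7
  7a + b = 13
Solving the system yields a = 1, b = 6.
So q(u) = u + 6.
Then q(2) = 8.

8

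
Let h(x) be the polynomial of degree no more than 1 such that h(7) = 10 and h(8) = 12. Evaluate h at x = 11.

18

Using the Lagrange interpolation formula with nodes 7, 8:
  L_0(x) = (x - 8) / -1
  L_1(x) = (x - 7) / 1
Then h(x) = 10·L_0(x) + 12·L_1(x).
Expanding and collecting terms gives h(x) = 2x - 4.
Evaluating at x = 11: h(11) = 18.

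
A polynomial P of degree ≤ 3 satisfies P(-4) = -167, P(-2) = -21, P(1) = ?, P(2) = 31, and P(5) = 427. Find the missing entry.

3

The 4 known points determine the degree-3 polynomial uniquely.
Write P(u) = au^3 + bu^2 + cu + d. Substituting each data point gives a linear system:
  -64a + 16b - 4c + d = -167
  -8a + 4b - 2c + d = -21
  8a + 4b + 2c + d = 31
  125a + 25b + 5c + d = 427
Solving the system yields a = 3, b = 2, c = 1, d = -3.
So P(u) = 3u³ + 2u² + u - 3.
Then P(1) = 3.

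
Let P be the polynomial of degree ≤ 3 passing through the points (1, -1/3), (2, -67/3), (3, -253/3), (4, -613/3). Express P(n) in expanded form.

P(n) = -3n^3 - 2n^2 + 5n - 1/3

Write P(n) = an^3 + bn^2 + cn + d. Substituting each data point gives a linear system:
  a + b + c + d = -1/3
  8a + 4b + 2c + d = -67/3
  27a + 9b + 3c + d = -253/3
  64a + 16b + 4c + d = -613/3
Solving the system yields a = -3, b = -2, c = 5, d = -1/3.
So P(n) = -3n^3 - 2n^2 + 5n - 1/3.
Check: P(3) = -253/3. ✓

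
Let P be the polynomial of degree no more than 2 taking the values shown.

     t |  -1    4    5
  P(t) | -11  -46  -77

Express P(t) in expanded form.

Write P(t) = at^2 + bt + c. Substituting each data point gives a linear system:
  a - b + c = -11
  16a + 4b + c = -46
  25a + 5b + c = -77
Solving the system yields a = -4, b = 5, c = -2.
So P(t) = -4t^2 + 5t - 2.
Check: P(5) = -77. ✓

P(t) = -4t^2 + 5t - 2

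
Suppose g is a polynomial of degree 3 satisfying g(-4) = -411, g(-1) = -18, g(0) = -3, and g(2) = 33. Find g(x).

Write g(x) = ax^3 + bx^2 + cx + d. Substituting each data point gives a linear system:
  -64a + 16b - 4c + d = -411
  -a + b - c + d = -18
  d = -3
  8a + 4b + 2c + d = 33
Solving the system yields a = 5, b = -4, c = 6, d = -3.
So g(x) = 5x^3 - 4x^2 + 6x - 3.
Check: g(2) = 33. ✓

g(x) = 5x^3 - 4x^2 + 6x - 3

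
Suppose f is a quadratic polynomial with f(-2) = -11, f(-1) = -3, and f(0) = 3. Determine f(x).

f(x) = -x^2 + 5x + 3

Write f(x) = ax^2 + bx + c. Substituting each data point gives a linear system:
  4a - 2b + c = -11
  a - b + c = -3
  c = 3
Solving the system yields a = -1, b = 5, c = 3.
So f(x) = -x^2 + 5x + 3.
Check: f(-1) = -3. ✓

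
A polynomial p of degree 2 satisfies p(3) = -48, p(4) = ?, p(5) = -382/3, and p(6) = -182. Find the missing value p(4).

-248/3

The 3 known points determine the degree-2 polynomial uniquely.
Write p(s) = as^2 + bs + c. Substituting each data point gives a linear system:
  9a + 3b + c = -48
  25a + 5b + c = -382/3
  36a + 6b + c = -182
Solving the system yields a = -5, b = 1/3, c = -4.
So p(s) = -5s² + (1/3)s - 4.
Then p(4) = -248/3.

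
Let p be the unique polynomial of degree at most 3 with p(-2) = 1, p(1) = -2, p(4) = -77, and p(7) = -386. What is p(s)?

p(s) = -s^3 - s^2 + s - 1

Write p(s) = as^3 + bs^2 + cs + d. Substituting each data point gives a linear system:
  -8a + 4b - 2c + d = 1
  a + b + c + d = -2
  64a + 16b + 4c + d = -77
  343a + 49b + 7c + d = -386
Solving the system yields a = -1, b = -1, c = 1, d = -1.
So p(s) = -s³ - s² + s - 1.
Check: p(7) = -386. ✓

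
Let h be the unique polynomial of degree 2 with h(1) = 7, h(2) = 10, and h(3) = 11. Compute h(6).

2

Using the Lagrange interpolation formula with nodes 1, 2, 3:
  L_0(s) = (s - 2)(s - 3) / 2
  L_1(s) = (s - 1)(s - 3) / -1
  L_2(s) = (s - 1)(s - 2) / 2
Then h(s) = 7·L_0(s) + 10·L_1(s) + 11·L_2(s).
Expanding and collecting terms gives h(s) = -s² + 6s + 2.
Evaluating at s = 6: h(6) = 2.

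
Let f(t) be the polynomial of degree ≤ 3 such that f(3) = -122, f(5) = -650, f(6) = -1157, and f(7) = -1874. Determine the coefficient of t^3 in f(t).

-6

Write f(t) = at^3 + bt^2 + ct + d. Substituting each data point gives a linear system:
  27a + 9b + 3c + d = -122
  125a + 25b + 5c + d = -650
  216a + 36b + 6c + d = -1157
  343a + 49b + 7c + d = -1874
Solving the system yields a = -6, b = 3, c = 6, d = -5.
So f(t) = -6t^3 + 3t^2 + 6t - 5.
The leading coefficient is -6.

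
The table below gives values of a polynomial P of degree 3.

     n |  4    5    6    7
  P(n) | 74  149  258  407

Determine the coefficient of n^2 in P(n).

Write P(n) = an^3 + bn^2 + cn + d. Substituting each data point gives a linear system:
  64a + 16b + 4c + d = 74
  125a + 25b + 5c + d = 149
  216a + 36b + 6c + d = 258
  343a + 49b + 7c + d = 407
Solving the system yields a = 1, b = 2, c = -4, d = -6.
So P(n) = n^3 + 2n^2 - 4n - 6.
The coefficient of n^2 is 2.

2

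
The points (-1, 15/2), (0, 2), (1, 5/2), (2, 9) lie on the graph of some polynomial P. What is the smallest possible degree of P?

Forward differences of the values at n = -1, 0, 1, 2:
  P  : 15/2  2  5/2  9
  Δ  : -11/2  1/2  13/2
  Δ^2: 6  6
  Δ^3: 0
The second differences are constant (6) and nonzero, while all higher differences vanish, so the minimal degree is 2.

2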